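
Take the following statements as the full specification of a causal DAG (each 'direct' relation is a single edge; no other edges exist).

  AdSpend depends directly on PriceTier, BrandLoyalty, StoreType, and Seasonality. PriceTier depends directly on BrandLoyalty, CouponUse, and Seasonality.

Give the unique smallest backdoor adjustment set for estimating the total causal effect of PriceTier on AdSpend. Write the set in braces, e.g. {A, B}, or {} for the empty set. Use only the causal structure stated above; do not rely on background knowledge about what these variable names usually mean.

{BrandLoyalty, Seasonality}

Variables eligible for adjustment (non-descendants of PriceTier, excluding PriceTier and AdSpend): {BrandLoyalty, CouponUse, Seasonality, StoreType}.
Backdoor paths from PriceTier to AdSpend:
  P1: PriceTier <- Seasonality -> AdSpend
  P2: PriceTier <- BrandLoyalty -> AdSpend
The empty set is not sufficient: P1 (PriceTier <- Seasonality -> AdSpend) has no collider blocking it and no conditioned non-collider, so it is open.
Try {BrandLoyalty, Seasonality}:
  P1: blocked at fork node Seasonality ∈ conditioning set.
  P2: blocked at fork node BrandLoyalty ∈ conditioning set.
{BrandLoyalty, Seasonality} contains no descendant of PriceTier and blocks every backdoor path.
Every element of {BrandLoyalty, Seasonality} is needed (dropping BrandLoyalty leaves P2 open; dropping Seasonality leaves P1 open), so no proper subset is valid.
Among all size-2 subsets of the eligible variables, only {BrandLoyalty, Seasonality} blocks every backdoor path, so it is the unique smallest valid adjustment set.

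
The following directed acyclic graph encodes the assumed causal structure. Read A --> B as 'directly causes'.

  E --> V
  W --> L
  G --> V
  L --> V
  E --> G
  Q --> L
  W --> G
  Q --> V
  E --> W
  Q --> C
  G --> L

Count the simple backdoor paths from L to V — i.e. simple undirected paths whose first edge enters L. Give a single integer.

A backdoor path from L to V is any simple undirected path whose first edge points into L (i.e. leaves L via a parent).
Parents of L: {G, Q, W}.
Enumerating:
  P1: L <- W <- E -> G -> V
  P2: L <- W <- E -> V
  P3: L <- W -> G <- E -> V
  P4: L <- W -> G -> V
  P5: L <- Q -> V
  P6: L <- G <- E -> V
  P7: L <- G <- W <- E -> V
  P8: L <- G -> V
That exhausts the simple backdoor paths. Count: 8.

8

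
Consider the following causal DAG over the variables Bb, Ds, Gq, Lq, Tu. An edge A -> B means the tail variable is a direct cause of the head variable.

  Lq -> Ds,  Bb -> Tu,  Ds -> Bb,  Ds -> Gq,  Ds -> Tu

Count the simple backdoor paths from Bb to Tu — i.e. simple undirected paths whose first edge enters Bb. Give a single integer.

1

A backdoor path from Bb to Tu is any simple undirected path whose first edge points into Bb (i.e. leaves Bb via a parent).
Parents of Bb: {Ds}.
Enumerating:
  P1: Bb <- Ds -> Tu
That exhausts the simple backdoor paths. Count: 1.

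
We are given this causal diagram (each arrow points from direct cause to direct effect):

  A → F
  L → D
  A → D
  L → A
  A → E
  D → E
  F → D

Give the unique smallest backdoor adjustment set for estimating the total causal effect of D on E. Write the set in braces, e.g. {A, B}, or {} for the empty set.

{A}

Variables eligible for adjustment (non-descendants of D, excluding D and E): {A, F, L}.
Backdoor paths from D to E:
  P1: D <- L -> A -> E
  P2: D <- A -> E
  P3: D <- F <- A -> E
The empty set is not sufficient: P1 (D <- L -> A -> E) has no collider blocking it and no conditioned non-collider, so it is open.
Try {A}:
  P1: blocked at chain node A ∈ conditioning set.
  P2: blocked at fork node A ∈ conditioning set.
  P3: blocked at fork node A ∈ conditioning set.
{A} contains no descendant of D and blocks every backdoor path.
No other singleton works — e.g. {L} leaves P2 open — so {A} is the unique smallest valid adjustment set.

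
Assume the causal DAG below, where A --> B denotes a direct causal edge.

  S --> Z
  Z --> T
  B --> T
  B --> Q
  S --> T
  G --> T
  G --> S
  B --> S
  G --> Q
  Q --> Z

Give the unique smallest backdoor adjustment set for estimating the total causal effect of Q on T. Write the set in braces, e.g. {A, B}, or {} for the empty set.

Variables eligible for adjustment (non-descendants of Q, excluding Q and T): {B, G, S}.
Backdoor paths from Q to T:
  P1: Q <- B -> S <- G -> T
  P2: Q <- B -> S -> Z -> T
  P3: Q <- B -> S -> T
  P4: Q <- B -> T
  P5: Q <- G -> S <- B -> T
  P6: Q <- G -> S -> Z -> T
  P7: Q <- G -> S -> T
  P8: Q <- G -> T
The empty set is not sufficient: P2 (Q <- B -> S -> Z -> T) has no collider blocking it and no conditioned non-collider, so it is open.
Try {B, G}:
  P1: blocked at fork node B ∈ conditioning set.
  P2: blocked at fork node B ∈ conditioning set.
  P3: blocked at fork node B ∈ conditioning set.
  P4: blocked at fork node B ∈ conditioning set.
  P5: blocked at fork node G ∈ conditioning set.
  P6: blocked at fork node G ∈ conditioning set.
  P7: blocked at fork node G ∈ conditioning set.
  P8: blocked at fork node G ∈ conditioning set.
{B, G} contains no descendant of Q and blocks every backdoor path.
Every element of {B, G} is needed (dropping B leaves P2 open; dropping G leaves P6 open), so no proper subset is valid.
Among all size-2 subsets of the eligible variables, only {B, G} blocks every backdoor path, so it is the unique smallest valid adjustment set.

{B, G}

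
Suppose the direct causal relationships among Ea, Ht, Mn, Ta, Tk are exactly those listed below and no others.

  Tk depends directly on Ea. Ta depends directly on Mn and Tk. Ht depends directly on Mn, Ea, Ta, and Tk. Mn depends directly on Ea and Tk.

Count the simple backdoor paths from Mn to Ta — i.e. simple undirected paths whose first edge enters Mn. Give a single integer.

A backdoor path from Mn to Ta is any simple undirected path whose first edge points into Mn (i.e. leaves Mn via a parent).
Parents of Mn: {Ea, Tk}.
Enumerating:
  P1: Mn <- Ea -> Tk -> Ta
  P2: Mn <- Ea -> Tk -> Ht <- Ta
  P3: Mn <- Ea -> Ht <- Tk -> Ta
  P4: Mn <- Ea -> Ht <- Ta
  P5: Mn <- Tk <- Ea -> Ht <- Ta
  P6: Mn <- Tk -> Ta
  P7: Mn <- Tk -> Ht <- Ta
That exhausts the simple backdoor paths. Count: 7.

7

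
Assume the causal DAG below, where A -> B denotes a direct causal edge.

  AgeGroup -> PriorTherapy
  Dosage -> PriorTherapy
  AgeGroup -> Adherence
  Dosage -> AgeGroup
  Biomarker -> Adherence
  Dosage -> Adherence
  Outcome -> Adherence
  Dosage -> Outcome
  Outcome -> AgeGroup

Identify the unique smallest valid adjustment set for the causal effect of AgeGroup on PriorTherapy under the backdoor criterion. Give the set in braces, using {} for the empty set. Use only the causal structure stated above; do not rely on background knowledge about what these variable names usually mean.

Variables eligible for adjustment (non-descendants of AgeGroup, excluding AgeGroup and PriorTherapy): {Biomarker, Dosage, Outcome}.
Backdoor paths from AgeGroup to PriorTherapy:
  P1: AgeGroup <- Dosage -> PriorTherapy
  P2: AgeGroup <- Outcome <- Dosage -> PriorTherapy
  P3: AgeGroup <- Outcome -> Adherence <- Dosage -> PriorTherapy
The empty set is not sufficient: P1 (AgeGroup <- Dosage -> PriorTherapy) has no collider blocking it and no conditioned non-collider, so it is open.
Try {Dosage}:
  P1: blocked at fork node Dosage ∈ conditioning set.
  P2: blocked at fork node Dosage ∈ conditioning set.
  P3: blocked at collider Adherence (neither it nor any descendant is in the conditioning set).
{Dosage} contains no descendant of AgeGroup and blocks every backdoor path.
No other singleton works — e.g. {Biomarker} leaves P1 open — so {Dosage} is the unique smallest valid adjustment set.

{Dosage}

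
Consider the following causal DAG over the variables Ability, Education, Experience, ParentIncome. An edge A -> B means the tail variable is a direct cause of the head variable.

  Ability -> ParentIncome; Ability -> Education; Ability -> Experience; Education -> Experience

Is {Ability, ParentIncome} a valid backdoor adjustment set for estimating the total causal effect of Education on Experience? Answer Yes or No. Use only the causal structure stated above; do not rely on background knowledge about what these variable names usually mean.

Yes

Backdoor paths from Education to Experience (paths whose first edge points into Education):
  P1: Education <- Ability -> Experience
Condition 1 (no descendant of Education in the set): holds — descendants of Education are {Experience}; none are in {Ability, ParentIncome}.
Condition 2 (every backdoor path blocked by {Ability, ParentIncome}):
  P1: blocked at fork node Ability ∈ conditioning set.
{Ability, ParentIncome} satisfies the backdoor criterion.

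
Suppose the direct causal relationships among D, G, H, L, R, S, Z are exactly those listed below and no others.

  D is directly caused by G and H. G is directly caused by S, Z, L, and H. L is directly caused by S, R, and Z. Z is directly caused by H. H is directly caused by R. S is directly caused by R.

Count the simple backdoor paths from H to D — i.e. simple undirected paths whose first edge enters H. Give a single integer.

6

A backdoor path from H to D is any simple undirected path whose first edge points into H (i.e. leaves H via a parent).
Parents of H: {R}.
Enumerating:
  P1: H <- R -> S -> L <- Z -> G -> D
  P2: H <- R -> S -> L -> G -> D
  P3: H <- R -> S -> G -> D
  P4: H <- R -> L <- S -> G -> D
  P5: H <- R -> L <- Z -> G -> D
  P6: H <- R -> L -> G -> D
That exhausts the simple backdoor paths. Count: 6.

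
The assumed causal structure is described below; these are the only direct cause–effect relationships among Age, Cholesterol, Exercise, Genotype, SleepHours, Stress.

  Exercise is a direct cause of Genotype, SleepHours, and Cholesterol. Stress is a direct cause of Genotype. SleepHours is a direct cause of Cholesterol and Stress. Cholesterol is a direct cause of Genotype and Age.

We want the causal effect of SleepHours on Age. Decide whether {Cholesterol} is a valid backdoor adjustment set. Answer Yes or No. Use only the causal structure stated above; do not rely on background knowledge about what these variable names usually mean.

Backdoor paths from SleepHours to Age (paths whose first edge points into SleepHours):
  P1: SleepHours <- Exercise -> Cholesterol -> Age
  P2: SleepHours <- Exercise -> Genotype <- Cholesterol -> Age
Condition 1 (no descendant of SleepHours in the set): FAILS — Cholesterol is a descendant of SleepHours.
Condition 2 (every backdoor path blocked by {Cholesterol}):
  P1: blocked at chain node Cholesterol ∈ conditioning set.
  P2: blocked at collider Genotype (neither it nor any descendant is in the conditioning set).
{Cholesterol} does not satisfy the backdoor criterion.

No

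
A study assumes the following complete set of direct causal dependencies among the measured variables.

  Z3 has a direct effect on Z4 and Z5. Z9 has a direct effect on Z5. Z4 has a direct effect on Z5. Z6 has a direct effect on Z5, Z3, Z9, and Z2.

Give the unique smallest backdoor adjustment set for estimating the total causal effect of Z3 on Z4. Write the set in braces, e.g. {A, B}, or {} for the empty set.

Variables eligible for adjustment (non-descendants of Z3, excluding Z3 and Z4): {Z2, Z6, Z9}.
Backdoor paths from Z3 to Z4:
  P1: Z3 <- Z6 -> Z9 -> Z5 <- Z4
  P2: Z3 <- Z6 -> Z5 <- Z4
Each backdoor path contains an unconditioned collider, so every path is already blocked with the empty conditioning set:
  P1: blocked at collider Z5 (neither it nor any descendant is in the conditioning set).
  P2: blocked at collider Z5 (neither it nor any descendant is in the conditioning set).
The empty set is therefore the unique smallest valid set.

{}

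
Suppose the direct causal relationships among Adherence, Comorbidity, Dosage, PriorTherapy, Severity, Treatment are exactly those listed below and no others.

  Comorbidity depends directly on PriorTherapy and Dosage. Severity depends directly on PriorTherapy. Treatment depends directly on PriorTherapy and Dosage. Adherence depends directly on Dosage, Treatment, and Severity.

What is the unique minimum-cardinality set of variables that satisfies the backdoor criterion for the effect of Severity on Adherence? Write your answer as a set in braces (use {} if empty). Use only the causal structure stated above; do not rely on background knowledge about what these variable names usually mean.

{PriorTherapy}

Variables eligible for adjustment (non-descendants of Severity, excluding Severity and Adherence): {Comorbidity, Dosage, PriorTherapy, Treatment}.
Backdoor paths from Severity to Adherence:
  P1: Severity <- PriorTherapy -> Treatment <- Dosage -> Adherence
  P2: Severity <- PriorTherapy -> Treatment -> Adherence
  P3: Severity <- PriorTherapy -> Comorbidity <- Dosage -> Treatment -> Adherence
  P4: Severity <- PriorTherapy -> Comorbidity <- Dosage -> Adherence
The empty set is not sufficient: P2 (Severity <- PriorTherapy -> Treatment -> Adherence) has no collider blocking it and no conditioned non-collider, so it is open.
Try {PriorTherapy}:
  P1: blocked at fork node PriorTherapy ∈ conditioning set.
  P2: blocked at fork node PriorTherapy ∈ conditioning set.
  P3: blocked at fork node PriorTherapy ∈ conditioning set.
  P4: blocked at fork node PriorTherapy ∈ conditioning set.
{PriorTherapy} contains no descendant of Severity and blocks every backdoor path.
No other singleton works — e.g. {Dosage} leaves P2 open — so {PriorTherapy} is the unique smallest valid adjustment set.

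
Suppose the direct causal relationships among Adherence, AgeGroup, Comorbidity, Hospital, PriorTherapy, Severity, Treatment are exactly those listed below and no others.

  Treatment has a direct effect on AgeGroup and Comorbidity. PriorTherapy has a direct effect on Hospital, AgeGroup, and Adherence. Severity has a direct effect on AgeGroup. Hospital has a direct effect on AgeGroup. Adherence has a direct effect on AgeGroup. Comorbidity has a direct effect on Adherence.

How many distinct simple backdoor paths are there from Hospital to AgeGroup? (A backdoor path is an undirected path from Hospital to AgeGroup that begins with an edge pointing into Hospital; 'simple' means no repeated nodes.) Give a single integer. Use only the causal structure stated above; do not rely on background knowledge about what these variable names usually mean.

A backdoor path from Hospital to AgeGroup is any simple undirected path whose first edge points into Hospital (i.e. leaves Hospital via a parent).
Parents of Hospital: {PriorTherapy}.
Enumerating:
  P1: Hospital <- PriorTherapy -> Adherence <- Comorbidity <- Treatment -> AgeGroup
  P2: Hospital <- PriorTherapy -> Adherence -> AgeGroup
  P3: Hospital <- PriorTherapy -> AgeGroup
That exhausts the simple backdoor paths. Count: 3.

3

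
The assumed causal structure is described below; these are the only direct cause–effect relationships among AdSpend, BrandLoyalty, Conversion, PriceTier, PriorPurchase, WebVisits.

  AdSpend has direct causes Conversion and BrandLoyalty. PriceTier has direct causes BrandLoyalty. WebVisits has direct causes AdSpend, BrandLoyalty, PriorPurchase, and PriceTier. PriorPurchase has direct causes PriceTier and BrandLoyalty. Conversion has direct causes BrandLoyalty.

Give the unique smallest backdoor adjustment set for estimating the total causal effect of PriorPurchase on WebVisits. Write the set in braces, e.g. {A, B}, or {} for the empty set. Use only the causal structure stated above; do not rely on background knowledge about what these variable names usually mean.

{BrandLoyalty, PriceTier}

Variables eligible for adjustment (non-descendants of PriorPurchase, excluding PriorPurchase and WebVisits): {AdSpend, BrandLoyalty, Conversion, PriceTier}.
Backdoor paths from PriorPurchase to WebVisits:
  P1: PriorPurchase <- BrandLoyalty -> PriceTier -> WebVisits
  P2: PriorPurchase <- BrandLoyalty -> Conversion -> AdSpend -> WebVisits
  P3: PriorPurchase <- BrandLoyalty -> AdSpend -> WebVisits
  P4: PriorPurchase <- BrandLoyalty -> WebVisits
  P5: PriorPurchase <- PriceTier <- BrandLoyalty -> Conversion -> AdSpend -> WebVisits
  P6: PriorPurchase <- PriceTier <- BrandLoyalty -> AdSpend -> WebVisits
  P7: PriorPurchase <- PriceTier <- BrandLoyalty -> WebVisits
  P8: PriorPurchase <- PriceTier -> WebVisits
The empty set is not sufficient: P1 (PriorPurchase <- BrandLoyalty -> PriceTier -> WebVisits) has no collider blocking it and no conditioned non-collider, so it is open.
Try {BrandLoyalty, PriceTier}:
  P1: blocked at fork node BrandLoyalty ∈ conditioning set.
  P2: blocked at fork node BrandLoyalty ∈ conditioning set.
  P3: blocked at fork node BrandLoyalty ∈ conditioning set.
  P4: blocked at fork node BrandLoyalty ∈ conditioning set.
  P5: blocked at chain node PriceTier ∈ conditioning set.
  P6: blocked at chain node PriceTier ∈ conditioning set.
  P7: blocked at chain node PriceTier ∈ conditioning set.
  P8: blocked at fork node PriceTier ∈ conditioning set.
{BrandLoyalty, PriceTier} contains no descendant of PriorPurchase and blocks every backdoor path.
Every element of {BrandLoyalty, PriceTier} is needed (dropping BrandLoyalty leaves P2 open; dropping PriceTier leaves P8 open), so no proper subset is valid.
Among all size-2 subsets of the eligible variables, only {BrandLoyalty, PriceTier} blocks every backdoor path, so it is the unique smallest valid adjustment set.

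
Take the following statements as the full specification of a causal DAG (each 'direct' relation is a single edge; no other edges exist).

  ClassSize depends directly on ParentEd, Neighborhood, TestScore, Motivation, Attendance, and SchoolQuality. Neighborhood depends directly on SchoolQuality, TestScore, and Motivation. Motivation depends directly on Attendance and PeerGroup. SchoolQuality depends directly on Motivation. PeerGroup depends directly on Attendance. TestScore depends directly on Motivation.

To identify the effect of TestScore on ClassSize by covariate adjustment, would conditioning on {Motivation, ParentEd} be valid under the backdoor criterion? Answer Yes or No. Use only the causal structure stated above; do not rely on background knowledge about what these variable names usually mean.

Yes

Backdoor paths from TestScore to ClassSize (paths whose first edge points into TestScore):
  P1: TestScore <- Motivation <- Attendance -> ClassSize
  P2: TestScore <- Motivation <- PeerGroup <- Attendance -> ClassSize
  P3: TestScore <- Motivation -> SchoolQuality -> Neighborhood -> ClassSize
  P4: TestScore <- Motivation -> SchoolQuality -> ClassSize
  P5: TestScore <- Motivation -> Neighborhood <- SchoolQuality -> ClassSize
  P6: TestScore <- Motivation -> Neighborhood -> ClassSize
  P7: TestScore <- Motivation -> ClassSize
Condition 1 (no descendant of TestScore in the set): holds — descendants of TestScore are {ClassSize, Neighborhood}; none are in {Motivation, ParentEd}.
Condition 2 (every backdoor path blocked by {Motivation, ParentEd}):
  P1: blocked at chain node Motivation ∈ conditioning set.
  P2: blocked at chain node Motivation ∈ conditioning set.
  P3: blocked at fork node Motivation ∈ conditioning set.
  P4: blocked at fork node Motivation ∈ conditioning set.
  P5: blocked at fork node Motivation ∈ conditioning set.
  P6: blocked at fork node Motivation ∈ conditioning set.
  P7: blocked at fork node Motivation ∈ conditioning set.
{Motivation, ParentEd} satisfies the backdoor criterion.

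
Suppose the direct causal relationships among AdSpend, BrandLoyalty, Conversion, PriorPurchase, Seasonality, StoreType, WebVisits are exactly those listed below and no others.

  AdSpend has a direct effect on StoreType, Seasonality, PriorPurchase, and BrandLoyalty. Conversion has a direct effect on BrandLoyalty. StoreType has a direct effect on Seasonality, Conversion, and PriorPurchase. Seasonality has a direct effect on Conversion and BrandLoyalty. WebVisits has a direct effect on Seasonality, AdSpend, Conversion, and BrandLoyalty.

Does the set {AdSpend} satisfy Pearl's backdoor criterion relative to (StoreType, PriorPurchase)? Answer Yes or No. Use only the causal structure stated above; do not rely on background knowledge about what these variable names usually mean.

Backdoor paths from StoreType to PriorPurchase (paths whose first edge points into StoreType):
  P1: StoreType <- AdSpend -> PriorPurchase
Condition 1 (no descendant of StoreType in the set): holds — descendants of StoreType are {BrandLoyalty, Conversion, PriorPurchase, Seasonality}; none are in {AdSpend}.
Condition 2 (every backdoor path blocked by {AdSpend}):
  P1: blocked at fork node AdSpend ∈ conditioning set.
{AdSpend} satisfies the backdoor criterion.

Yes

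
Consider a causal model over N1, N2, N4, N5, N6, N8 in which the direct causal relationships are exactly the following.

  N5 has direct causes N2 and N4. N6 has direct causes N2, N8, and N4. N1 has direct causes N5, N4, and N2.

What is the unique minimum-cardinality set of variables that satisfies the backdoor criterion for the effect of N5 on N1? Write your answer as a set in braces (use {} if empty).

{N2, N4}

Variables eligible for adjustment (non-descendants of N5, excluding N5 and N1): {N2, N4, N6, N8}.
Backdoor paths from N5 to N1:
  P1: N5 <- N4 -> N1
  P2: N5 <- N4 -> N6 <- N2 -> N1
  P3: N5 <- N2 -> N1
  P4: N5 <- N2 -> N6 <- N4 -> N1
The empty set is not sufficient: P1 (N5 <- N4 -> N1) has no collider blocking it and no conditioned non-collider, so it is open.
Try {N2, N4}:
  P1: blocked at fork node N4 ∈ conditioning set.
  P2: blocked at fork node N4 ∈ conditioning set.
  P3: blocked at fork node N2 ∈ conditioning set.
  P4: blocked at fork node N2 ∈ conditioning set.
{N2, N4} contains no descendant of N5 and blocks every backdoor path.
Every element of {N2, N4} is needed (dropping N2 leaves P3 open; dropping N4 leaves P1 open), so no proper subset is valid.
Among all size-2 subsets of the eligible variables, only {N2, N4} blocks every backdoor path, so it is the unique smallest valid adjustment set.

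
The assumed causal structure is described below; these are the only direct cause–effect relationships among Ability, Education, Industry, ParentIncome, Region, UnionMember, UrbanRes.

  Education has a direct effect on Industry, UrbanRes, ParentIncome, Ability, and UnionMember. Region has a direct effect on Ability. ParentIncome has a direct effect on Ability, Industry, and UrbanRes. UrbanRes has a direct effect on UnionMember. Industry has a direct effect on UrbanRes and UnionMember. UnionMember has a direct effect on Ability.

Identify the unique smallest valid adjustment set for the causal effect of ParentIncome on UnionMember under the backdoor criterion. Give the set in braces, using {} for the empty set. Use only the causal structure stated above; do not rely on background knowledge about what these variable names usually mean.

Variables eligible for adjustment (non-descendants of ParentIncome, excluding ParentIncome and UnionMember): {Education, Region}.
Backdoor paths from ParentIncome to UnionMember:
  P1: ParentIncome <- Education -> Industry -> UrbanRes -> UnionMember
  P2: ParentIncome <- Education -> Industry -> UnionMember
  P3: ParentIncome <- Education -> UrbanRes <- Industry -> UnionMember
  P4: ParentIncome <- Education -> UrbanRes -> UnionMember
  P5: ParentIncome <- Education -> UnionMember
  P6: ParentIncome <- Education -> Ability <- UnionMember
The empty set is not sufficient: P1 (ParentIncome <- Education -> Industry -> UrbanRes -> UnionMember) has no collider blocking it and no conditioned non-collider, so it is open.
Try {Education}:
  P1: blocked at fork node Education ∈ conditioning set.
  P2: blocked at fork node Education ∈ conditioning set.
  P3: blocked at fork node Education ∈ conditioning set.
  P4: blocked at fork node Education ∈ conditioning set.
  P5: blocked at fork node Education ∈ conditioning set.
  P6: blocked at fork node Education ∈ conditioning set.
{Education} contains no descendant of ParentIncome and blocks every backdoor path.
No other singleton works — e.g. {Region} leaves P1 open — so {Education} is the unique smallest valid adjustment set.

{Education}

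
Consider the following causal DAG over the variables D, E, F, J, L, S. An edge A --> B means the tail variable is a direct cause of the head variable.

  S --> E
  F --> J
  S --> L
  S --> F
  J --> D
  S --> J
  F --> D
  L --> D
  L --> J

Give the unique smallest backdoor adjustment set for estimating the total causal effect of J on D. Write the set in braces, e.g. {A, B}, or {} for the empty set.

Variables eligible for adjustment (non-descendants of J, excluding J and D): {E, F, L, S}.
Backdoor paths from J to D:
  P1: J <- S -> L -> D
  P2: J <- S -> F -> D
  P3: J <- L <- S -> F -> D
  P4: J <- L -> D
  P5: J <- F <- S -> L -> D
  P6: J <- F -> D
The empty set is not sufficient: P1 (J <- S -> L -> D) has no collider blocking it and no conditioned non-collider, so it is open.
Try {F, L}:
  P1: blocked at chain node L ∈ conditioning set.
  P2: blocked at chain node F ∈ conditioning set.
  P3: blocked at chain node L ∈ conditioning set.
  P4: blocked at fork node L ∈ conditioning set.
  P5: blocked at chain node F ∈ conditioning set.
  P6: blocked at fork node F ∈ conditioning set.
{F, L} contains no descendant of J and blocks every backdoor path.
Every element of {F, L} is needed (dropping F leaves P2 open; dropping L leaves P1 open), so no proper subset is valid.
Among all size-2 subsets of the eligible variables, only {F, L} blocks every backdoor path, so it is the unique smallest valid adjustment set.

{F, L}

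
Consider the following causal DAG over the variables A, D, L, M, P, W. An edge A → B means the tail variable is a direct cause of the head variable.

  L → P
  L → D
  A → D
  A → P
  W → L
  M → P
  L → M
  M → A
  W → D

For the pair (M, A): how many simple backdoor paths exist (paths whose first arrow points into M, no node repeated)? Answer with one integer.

A backdoor path from M to A is any simple undirected path whose first edge points into M (i.e. leaves M via a parent).
Parents of M: {L}.
Enumerating:
  P1: M <- L <- W -> D <- A
  P2: M <- L -> P <- A
  P3: M <- L -> D <- A
That exhausts the simple backdoor paths. Count: 3.

3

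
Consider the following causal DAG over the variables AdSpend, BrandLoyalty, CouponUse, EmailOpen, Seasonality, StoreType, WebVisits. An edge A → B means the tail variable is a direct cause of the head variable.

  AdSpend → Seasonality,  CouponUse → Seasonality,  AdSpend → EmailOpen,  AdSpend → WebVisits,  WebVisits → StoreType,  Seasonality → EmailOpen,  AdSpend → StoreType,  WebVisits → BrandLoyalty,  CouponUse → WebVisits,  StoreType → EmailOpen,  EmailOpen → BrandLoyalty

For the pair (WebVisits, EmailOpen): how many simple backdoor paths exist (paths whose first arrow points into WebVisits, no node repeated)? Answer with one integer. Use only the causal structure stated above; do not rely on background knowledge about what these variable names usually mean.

6

A backdoor path from WebVisits to EmailOpen is any simple undirected path whose first edge points into WebVisits (i.e. leaves WebVisits via a parent).
Parents of WebVisits: {AdSpend, CouponUse}.
Enumerating:
  P1: WebVisits <- CouponUse -> Seasonality <- AdSpend -> StoreType -> EmailOpen
  P2: WebVisits <- CouponUse -> Seasonality <- AdSpend -> EmailOpen
  P3: WebVisits <- CouponUse -> Seasonality -> EmailOpen
  P4: WebVisits <- AdSpend -> StoreType -> EmailOpen
  P5: WebVisits <- AdSpend -> Seasonality -> EmailOpen
  P6: WebVisits <- AdSpend -> EmailOpen
That exhausts the simple backdoor paths. Count: 6.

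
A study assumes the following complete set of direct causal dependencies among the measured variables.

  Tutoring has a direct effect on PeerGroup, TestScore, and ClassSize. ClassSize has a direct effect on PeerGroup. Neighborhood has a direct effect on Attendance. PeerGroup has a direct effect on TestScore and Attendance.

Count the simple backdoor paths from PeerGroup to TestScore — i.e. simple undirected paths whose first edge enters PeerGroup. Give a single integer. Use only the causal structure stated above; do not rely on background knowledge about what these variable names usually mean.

2

A backdoor path from PeerGroup to TestScore is any simple undirected path whose first edge points into PeerGroup (i.e. leaves PeerGroup via a parent).
Parents of PeerGroup: {ClassSize, Tutoring}.
Enumerating:
  P1: PeerGroup <- Tutoring -> TestScore
  P2: PeerGroup <- ClassSize <- Tutoring -> TestScore
That exhausts the simple backdoor paths. Count: 2.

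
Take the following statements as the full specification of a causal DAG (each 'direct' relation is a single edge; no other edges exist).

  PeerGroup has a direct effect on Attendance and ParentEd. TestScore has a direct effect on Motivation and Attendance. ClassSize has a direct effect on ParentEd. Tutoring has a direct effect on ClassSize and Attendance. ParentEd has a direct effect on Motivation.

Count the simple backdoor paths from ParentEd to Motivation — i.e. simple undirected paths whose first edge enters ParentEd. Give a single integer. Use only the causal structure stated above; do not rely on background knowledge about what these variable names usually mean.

A backdoor path from ParentEd to Motivation is any simple undirected path whose first edge points into ParentEd (i.e. leaves ParentEd via a parent).
Parents of ParentEd: {ClassSize, PeerGroup}.
Enumerating:
  P1: ParentEd <- PeerGroup -> Attendance <- TestScore -> Motivation
  P2: ParentEd <- ClassSize <- Tutoring -> Attendance <- TestScore -> Motivation
That exhausts the simple backdoor paths. Count: 2.

2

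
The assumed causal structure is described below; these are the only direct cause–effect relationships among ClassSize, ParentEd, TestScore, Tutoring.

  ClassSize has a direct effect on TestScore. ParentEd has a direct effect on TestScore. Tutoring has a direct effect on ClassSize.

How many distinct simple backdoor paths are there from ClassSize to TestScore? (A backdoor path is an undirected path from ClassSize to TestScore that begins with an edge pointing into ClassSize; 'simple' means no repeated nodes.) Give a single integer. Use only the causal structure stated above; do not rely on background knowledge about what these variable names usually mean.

0

A backdoor path from ClassSize to TestScore is any simple undirected path whose first edge points into ClassSize (i.e. leaves ClassSize via a parent).
Parents of ClassSize: {Tutoring}.
No simple path from any parent of ClassSize reaches TestScore without revisiting ClassSize, so there are no backdoor paths.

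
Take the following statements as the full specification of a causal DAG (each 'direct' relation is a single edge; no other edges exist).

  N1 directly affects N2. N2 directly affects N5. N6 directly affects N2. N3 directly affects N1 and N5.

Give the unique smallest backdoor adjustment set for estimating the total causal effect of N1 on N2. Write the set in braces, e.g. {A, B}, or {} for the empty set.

Variables eligible for adjustment (non-descendants of N1, excluding N1 and N2): {N3, N6}.
Backdoor paths from N1 to N2:
  P1: N1 <- N3 -> N5 <- N2
Each backdoor path contains an unconditioned collider, so every path is already blocked with the empty conditioning set:
  P1: blocked at collider N5 (neither it nor any descendant is in the conditioning set).
The empty set is therefore the unique smallest valid set.

{}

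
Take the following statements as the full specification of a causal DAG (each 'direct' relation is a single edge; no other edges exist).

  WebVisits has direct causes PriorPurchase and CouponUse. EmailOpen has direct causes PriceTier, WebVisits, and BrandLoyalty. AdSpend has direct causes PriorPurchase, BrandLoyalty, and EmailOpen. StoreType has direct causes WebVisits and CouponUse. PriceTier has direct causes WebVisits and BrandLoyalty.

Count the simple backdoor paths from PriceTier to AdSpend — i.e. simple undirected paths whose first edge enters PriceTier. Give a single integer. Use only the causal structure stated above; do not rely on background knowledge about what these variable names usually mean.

A backdoor path from PriceTier to AdSpend is any simple undirected path whose first edge points into PriceTier (i.e. leaves PriceTier via a parent).
Parents of PriceTier: {BrandLoyalty, WebVisits}.
Enumerating:
  P1: PriceTier <- WebVisits <- PriorPurchase -> AdSpend
  P2: PriceTier <- WebVisits -> EmailOpen <- BrandLoyalty -> AdSpend
  P3: PriceTier <- WebVisits -> EmailOpen -> AdSpend
  P4: PriceTier <- BrandLoyalty -> EmailOpen <- WebVisits <- PriorPurchase -> AdSpend
  P5: PriceTier <- BrandLoyalty -> EmailOpen -> AdSpend
  P6: PriceTier <- BrandLoyalty -> AdSpend
That exhausts the simple backdoor paths. Count: 6.

6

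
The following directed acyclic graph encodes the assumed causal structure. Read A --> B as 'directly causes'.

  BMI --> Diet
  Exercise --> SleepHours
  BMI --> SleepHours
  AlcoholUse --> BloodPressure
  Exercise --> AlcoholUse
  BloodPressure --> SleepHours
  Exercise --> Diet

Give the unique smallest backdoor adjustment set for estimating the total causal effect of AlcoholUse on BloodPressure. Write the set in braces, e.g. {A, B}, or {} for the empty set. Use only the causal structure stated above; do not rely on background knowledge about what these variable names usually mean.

Variables eligible for adjustment (non-descendants of AlcoholUse, excluding AlcoholUse and BloodPressure): {BMI, Diet, Exercise}.
Backdoor paths from AlcoholUse to BloodPressure:
  P1: AlcoholUse <- Exercise -> SleepHours <- BloodPressure
  P2: AlcoholUse <- Exercise -> Diet <- BMI -> SleepHours <- BloodPressure
Each backdoor path contains an unconditioned collider, so every path is already blocked with the empty conditioning set:
  P1: blocked at collider SleepHours (neither it nor any descendant is in the conditioning set).
  P2: blocked at collider Diet (neither it nor any descendant is in the conditioning set).
The empty set is therefore the unique smallest valid set.

{}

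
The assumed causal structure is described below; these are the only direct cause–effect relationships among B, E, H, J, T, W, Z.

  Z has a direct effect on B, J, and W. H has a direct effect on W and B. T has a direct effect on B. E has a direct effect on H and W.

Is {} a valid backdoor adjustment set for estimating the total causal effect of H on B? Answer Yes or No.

Backdoor paths from H to B (paths whose first edge points into H):
  P1: H <- E -> W <- Z -> B
Condition 1 (no descendant of H in the set): holds — descendants of H are {B, W}; none are in {}.
Condition 2 (every backdoor path blocked by {}):
  P1: blocked at collider W (neither it nor any descendant is in the conditioning set).
{} satisfies the backdoor criterion.

Yes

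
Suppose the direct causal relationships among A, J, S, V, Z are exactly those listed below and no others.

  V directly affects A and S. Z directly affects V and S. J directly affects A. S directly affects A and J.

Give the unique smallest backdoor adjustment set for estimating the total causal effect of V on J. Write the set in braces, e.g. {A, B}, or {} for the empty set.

{Z}

Variables eligible for adjustment (non-descendants of V, excluding V and J): {Z}.
Backdoor paths from V to J:
  P1: V <- Z -> S -> J
  P2: V <- Z -> S -> A <- J
The empty set is not sufficient: P1 (V <- Z -> S -> J) has no collider blocking it and no conditioned non-collider, so it is open.
Try {Z}:
  P1: blocked at fork node Z ∈ conditioning set.
  P2: blocked at fork node Z ∈ conditioning set.
{Z} contains no descendant of V and blocks every backdoor path.
{Z} is the unique smallest valid adjustment set.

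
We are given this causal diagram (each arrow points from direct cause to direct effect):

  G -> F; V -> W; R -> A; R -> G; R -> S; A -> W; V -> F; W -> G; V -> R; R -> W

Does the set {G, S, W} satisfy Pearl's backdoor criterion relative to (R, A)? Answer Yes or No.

No

Backdoor paths from R to A (paths whose first edge points into R):
  P1: R <- V -> W <- A
  P2: R <- V -> F <- G <- W <- A
Condition 1 (no descendant of R in the set): FAILS — G, S, and W are descendants of R.
Condition 2 (every backdoor path blocked by {G, S, W}):
  P1: open — collider(s) W are conditioned on (or have a conditioned descendant) and no non-collider on the path is in the set.
  P2: blocked at collider F (neither it nor any descendant is in the conditioning set).
{G, S, W} does not satisfy the backdoor criterion.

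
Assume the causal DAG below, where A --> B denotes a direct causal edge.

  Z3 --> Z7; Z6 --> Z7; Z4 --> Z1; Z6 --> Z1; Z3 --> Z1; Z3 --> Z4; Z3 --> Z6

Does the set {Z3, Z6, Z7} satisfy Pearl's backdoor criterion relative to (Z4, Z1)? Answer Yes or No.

Yes

Backdoor paths from Z4 to Z1 (paths whose first edge points into Z4):
  P1: Z4 <- Z3 -> Z6 -> Z1
  P2: Z4 <- Z3 -> Z1
  P3: Z4 <- Z3 -> Z7 <- Z6 -> Z1
Condition 1 (no descendant of Z4 in the set): holds — descendants of Z4 are {Z1}; none are in {Z3, Z6, Z7}.
Condition 2 (every backdoor path blocked by {Z3, Z6, Z7}):
  P1: blocked at fork node Z3 ∈ conditioning set.
  P2: blocked at fork node Z3 ∈ conditioning set.
  P3: blocked at fork node Z3 ∈ conditioning set.
{Z3, Z6, Z7} satisfies the backdoor criterion.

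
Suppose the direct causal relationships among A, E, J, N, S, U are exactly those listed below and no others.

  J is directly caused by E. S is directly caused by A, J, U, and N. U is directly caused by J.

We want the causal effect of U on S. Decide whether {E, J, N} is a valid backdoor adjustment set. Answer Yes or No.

Backdoor paths from U to S (paths whose first edge points into U):
  P1: U <- J -> S
Condition 1 (no descendant of U in the set): holds — descendants of U are {S}; none are in {E, J, N}.
Condition 2 (every backdoor path blocked by {E, J, N}):
  P1: blocked at fork node J ∈ conditioning set.
{E, J, N} satisfies the backdoor criterion.

Yes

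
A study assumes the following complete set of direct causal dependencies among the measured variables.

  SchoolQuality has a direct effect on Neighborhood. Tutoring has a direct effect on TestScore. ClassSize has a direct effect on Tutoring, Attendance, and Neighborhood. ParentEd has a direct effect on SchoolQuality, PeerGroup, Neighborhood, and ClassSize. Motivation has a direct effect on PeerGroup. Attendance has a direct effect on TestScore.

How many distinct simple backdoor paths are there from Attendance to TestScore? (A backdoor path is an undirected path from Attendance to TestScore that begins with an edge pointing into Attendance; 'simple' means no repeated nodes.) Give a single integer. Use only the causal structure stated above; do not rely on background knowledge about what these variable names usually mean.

1

A backdoor path from Attendance to TestScore is any simple undirected path whose first edge points into Attendance (i.e. leaves Attendance via a parent).
Parents of Attendance: {ClassSize}.
Enumerating:
  P1: Attendance <- ClassSize -> Tutoring -> TestScore
That exhausts the simple backdoor paths. Count: 1.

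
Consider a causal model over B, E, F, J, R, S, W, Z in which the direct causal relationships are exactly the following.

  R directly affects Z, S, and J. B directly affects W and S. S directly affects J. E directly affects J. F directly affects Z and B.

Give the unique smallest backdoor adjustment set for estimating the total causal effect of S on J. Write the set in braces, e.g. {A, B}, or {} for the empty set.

{R}

Variables eligible for adjustment (non-descendants of S, excluding S and J): {B, E, F, R, W, Z}.
Backdoor paths from S to J:
  P1: S <- B <- F -> Z <- R -> J
  P2: S <- R -> J
The empty set is not sufficient: P2 (S <- R -> J) has no collider blocking it and no conditioned non-collider, so it is open.
Try {R}:
  P1: blocked at collider Z (neither it nor any descendant is in the conditioning set).
  P2: blocked at fork node R ∈ conditioning set.
{R} contains no descendant of S and blocks every backdoor path.
No other singleton works — e.g. {F} leaves P2 open — so {R} is the unique smallest valid adjustment set.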